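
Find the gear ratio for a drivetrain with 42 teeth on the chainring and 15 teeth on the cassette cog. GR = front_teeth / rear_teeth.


GR = front_teeth / rear_teeth
GR = 42 / 15
GR = 2.8

2.8


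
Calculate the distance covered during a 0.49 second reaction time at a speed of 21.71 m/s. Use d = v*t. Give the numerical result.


d = v * t
d = 21.71 * 0.49
d = 10.6379 m

10.6379 m


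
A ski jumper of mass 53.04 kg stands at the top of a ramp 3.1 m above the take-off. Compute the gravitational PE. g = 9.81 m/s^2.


PE = m * g * h
PE = 53.04 * 9.81 * 3.1
PE = 520.3224 * 3.1 = 1612.9994 J

1612.9994 J


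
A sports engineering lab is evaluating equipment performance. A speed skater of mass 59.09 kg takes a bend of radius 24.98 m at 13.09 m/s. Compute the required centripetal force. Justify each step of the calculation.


Fc = m * v^2 / r
v^2 = 13.09^2 = 171.3481
Fc = 59.09 * 171.3481 / 24.98
Fc = 10124.9592 / 24.98 = 405.3226 N

405.3226 N


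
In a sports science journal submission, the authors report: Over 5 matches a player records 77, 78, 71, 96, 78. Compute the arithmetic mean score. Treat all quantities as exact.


Average = sum / n
Sum = 400
Average = 400 / 5 = 80

80


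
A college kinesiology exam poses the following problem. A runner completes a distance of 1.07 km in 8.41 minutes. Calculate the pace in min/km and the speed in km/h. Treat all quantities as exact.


Pace = time / distance = 8.41 min / 1.07 km = 7.8598 min/km
Speed = distance / time_in_hours = 1.07 / 0.1402 hr
Speed = 7.6338 km/h

7.8598 min/km, 7.6338 km/h


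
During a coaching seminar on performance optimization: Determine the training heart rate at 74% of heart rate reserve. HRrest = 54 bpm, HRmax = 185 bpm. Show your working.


Target = HRrest + pct*(HRmax - HRrest)
Heart rate reserve = HRmax - HRrest = 185 - 54 = 131 bpm
Fraction = 74% = 0.74
Target = 54 + 0.74 * 131
Target = 54 + 96.94 = 150.94 bpm

150.94 bpm


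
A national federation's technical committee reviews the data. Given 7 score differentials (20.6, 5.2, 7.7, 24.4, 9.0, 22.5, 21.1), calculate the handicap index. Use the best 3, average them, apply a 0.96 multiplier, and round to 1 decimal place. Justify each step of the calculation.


All differentials: 20.6, 5.2, 7.7, 24.4, 9.0, 22.5, 21.1
Sorted: 5.2, 7.7, 9.0, 20.6, 21.1, 22.5, 24.4
Best 3: 5.2, 7.7, 9.0
Average of best = 21.9 / 3 = 7.3
Raw index = 7.3 * 0.96 = 7.008
Handicap index = round(7.008, 1) = 7.0

7.0


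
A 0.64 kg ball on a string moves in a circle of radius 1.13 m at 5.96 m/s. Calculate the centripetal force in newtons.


Fc = m * v^2 / r
v^2 = 5.96^2 = 35.5216
Fc = 0.64 * 35.5216 / 1.13
Fc = 22.7338 / 1.13 = 20.1184 N

20.1184 N


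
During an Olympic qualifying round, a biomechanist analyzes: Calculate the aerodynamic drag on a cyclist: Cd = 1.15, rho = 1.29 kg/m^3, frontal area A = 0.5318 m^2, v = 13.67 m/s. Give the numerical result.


Fd = 0.5 * Cd * rho * A * v^2
Fd = 0.5 * 1.15 * 1.29 * 0.5318 * 13.67^2
v^2 = 186.8689
Fd = 0.5 * 1.15 * 1.29 * 0.5318 * 186.8689 = 73.7128 N

73.7128 N


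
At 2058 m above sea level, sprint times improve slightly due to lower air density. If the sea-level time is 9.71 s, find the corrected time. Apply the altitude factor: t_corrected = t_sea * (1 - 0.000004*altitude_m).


Correction factor = 1 - 0.000004 * 2058 = 0.991768
t_corrected = t_sea * factor = 9.71 * 0.991768
t_corrected = 9.6301 s

9.6301 s


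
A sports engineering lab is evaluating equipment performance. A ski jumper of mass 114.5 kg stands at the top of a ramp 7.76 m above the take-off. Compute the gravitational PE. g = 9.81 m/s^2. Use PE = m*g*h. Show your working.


PE = m * g * h
PE = 114.5 * 9.81 * 7.76
PE = 1123.245 * 7.76 = 8716.3812 J

8716.3812 J


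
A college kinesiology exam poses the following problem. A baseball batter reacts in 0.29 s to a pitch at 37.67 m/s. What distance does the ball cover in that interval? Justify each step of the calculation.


d = v * t
d = 37.67 * 0.29
d = 10.9243 m

10.9243 m


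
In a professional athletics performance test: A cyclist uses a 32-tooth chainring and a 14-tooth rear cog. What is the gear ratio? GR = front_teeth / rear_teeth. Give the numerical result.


GR = front_teeth / rear_teeth
GR = 32 / 14
GR = 2.2857

2.2857


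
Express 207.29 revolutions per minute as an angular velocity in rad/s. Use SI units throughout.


omega = RPM * 2 * pi / 60
omega = 207.29 * 2 * 3.14159 / 60
omega = 1302.4415 / 60 = 21.7074 rad/s

21.7074 rad/s


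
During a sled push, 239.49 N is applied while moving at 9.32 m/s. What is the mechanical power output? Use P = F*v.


P = F * v
P = 239.49 * 9.32
P = 2232.0468 W

2232.0468 W


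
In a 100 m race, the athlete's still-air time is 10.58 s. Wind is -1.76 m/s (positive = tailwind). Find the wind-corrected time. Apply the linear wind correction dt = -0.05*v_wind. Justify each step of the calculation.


dt = -0.05 * v_wind = -0.05 * -1.76 = 0.088 s
t_corrected = t_still + dt = 10.58 + (0.088)
t_corrected = 10.668 s

10.668 s


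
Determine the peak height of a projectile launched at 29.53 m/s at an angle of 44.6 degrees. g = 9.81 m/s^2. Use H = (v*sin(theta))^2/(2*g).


H = (v*sin(theta))^2 / (2*g)
vy = v*sin(theta) = 29.53 * sin(44.6 deg) = 20.7346 m/s
H = vy^2 / (2*g) = 429.9228 / (2*9.81)
H = 429.9228 / 19.62 = 21.9125 m

21.9125 m


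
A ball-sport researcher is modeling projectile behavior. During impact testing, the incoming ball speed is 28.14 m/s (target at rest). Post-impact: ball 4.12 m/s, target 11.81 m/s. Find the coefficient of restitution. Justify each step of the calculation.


e = (v2_after - v1_after) / (v1_before - v2_before)
Numerator = 11.81 - 4.12 = 7.69
Denominator = 28.14 - 0 = 28.14
e = 7.69 / 28.14 = 0.2733

0.2733


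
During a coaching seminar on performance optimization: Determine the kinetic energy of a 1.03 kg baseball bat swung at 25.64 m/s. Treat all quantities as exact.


KE = 0.5 * m * v^2
KE = 0.5 * 1.03 * 25.64^2
KE = 0.5 * 1.03 * 657.4096 = 338.5659 J

338.5659 J


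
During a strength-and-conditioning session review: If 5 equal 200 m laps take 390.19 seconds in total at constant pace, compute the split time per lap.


Split time = total_time / n_laps = 390.19 / 5
Split time = 78.038 s per lap

78.038 s


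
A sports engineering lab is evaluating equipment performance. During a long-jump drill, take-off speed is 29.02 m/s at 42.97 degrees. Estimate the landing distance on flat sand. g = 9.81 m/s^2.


R = v^2 * sin(2*theta) / g
Convert angle to radians: theta = 42.97 deg = 0.75 rad
sin(2*theta) = sin(1.4999) = 0.9975
R = 29.02^2 * 0.9975 / 9.81
R = 842.1604 * 0.9975 / 9.81 = 85.6317 m

85.6317 m


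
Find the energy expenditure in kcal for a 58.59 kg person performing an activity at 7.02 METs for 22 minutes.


kcal = MET * mass * time_hr
Convert time: 22 min = 0.3667 hr
kcal = 7.02 * 58.59 * 0.3667
kcal = 150.8107 kcal

150.8107 kcal


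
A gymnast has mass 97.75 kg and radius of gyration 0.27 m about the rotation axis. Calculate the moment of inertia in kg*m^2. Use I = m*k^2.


I = m * k^2
I = 97.75 * 0.27^2
I = 97.75 * 0.0729 = 7.126 kg*m^2

7.126 kg*m^2


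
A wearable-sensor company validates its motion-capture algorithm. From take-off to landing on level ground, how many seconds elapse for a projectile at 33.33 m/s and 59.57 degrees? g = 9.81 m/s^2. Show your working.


T = 2*v*sin(theta)/g
sin(theta) = sin(59.57 deg) = 0.8622
T = 2*33.33*0.8622 / 9.81
T = 57.4775 / 9.81 = 5.8591 s

5.8591 s


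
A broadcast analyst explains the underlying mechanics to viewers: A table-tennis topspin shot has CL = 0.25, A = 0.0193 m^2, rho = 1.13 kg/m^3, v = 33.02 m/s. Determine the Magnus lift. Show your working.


FM = 0.5 * CL * rho * A * v^2
FM = 0.5 * 0.25 * 1.13 * 0.0193 * 33.02^2
v^2 = 1090.3204
FM = 0.5 * 0.25 * 1.13 * 0.0193 * 1090.3204 = 2.9723 N

2.9723 N


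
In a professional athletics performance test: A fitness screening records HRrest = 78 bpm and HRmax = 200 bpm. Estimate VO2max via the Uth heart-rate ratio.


VO2max = 15.3 * HRmax / HRrest
VO2max = 15.3 * 200 / 78
VO2max = 3060 / 78 = 39.2308 mL/kg/min

39.2308 mL/kg/min


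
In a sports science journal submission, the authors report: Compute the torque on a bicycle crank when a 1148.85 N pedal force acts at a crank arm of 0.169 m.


tau = F * d
tau = 1148.85 * 0.169
tau = 194.1557 N*m

194.1557 N*m


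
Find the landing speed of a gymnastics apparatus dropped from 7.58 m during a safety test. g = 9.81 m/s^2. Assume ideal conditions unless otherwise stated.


v = sqrt(2 * g * h)
v = sqrt(2 * 9.81 * 7.58)
v = sqrt(148.7196) = 12.1951 m/s

12.1951 m/s


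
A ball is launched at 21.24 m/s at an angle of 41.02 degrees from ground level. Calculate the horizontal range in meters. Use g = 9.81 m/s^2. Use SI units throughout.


R = v^2 * sin(2*theta) / g
Convert angle to radians: theta = 41.02 deg = 0.7159 rad
sin(2*theta) = sin(1.4319) = 0.9904
R = 21.24^2 * 0.9904 / 9.81
R = 451.1376 * 0.9904 / 9.81 = 45.5444 m

45.5444 m


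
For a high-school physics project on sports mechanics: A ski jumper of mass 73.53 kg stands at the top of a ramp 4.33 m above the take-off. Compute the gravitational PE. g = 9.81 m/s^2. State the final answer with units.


PE = m * g * h
PE = 73.53 * 9.81 * 4.33
PE = 721.3293 * 4.33 = 3123.3559 J

3123.3559 J


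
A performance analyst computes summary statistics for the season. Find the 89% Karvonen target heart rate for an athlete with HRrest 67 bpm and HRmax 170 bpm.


Target = HRrest + pct*(HRmax - HRrest)
Heart rate reserve = HRmax - HRrest = 170 - 67 = 103 bpm
Fraction = 89% = 0.89
Target = 67 + 0.89 * 103
Target = 67 + 91.67 = 158.67 bpm

158.67 bpm


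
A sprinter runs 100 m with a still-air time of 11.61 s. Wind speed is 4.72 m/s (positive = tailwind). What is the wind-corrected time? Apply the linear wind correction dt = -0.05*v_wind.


dt = -0.05 * v_wind = -0.05 * 4.72 = -0.236 s
t_corrected = t_still + dt = 11.61 + (-0.236)
t_corrected = 11.374 s

11.374 s


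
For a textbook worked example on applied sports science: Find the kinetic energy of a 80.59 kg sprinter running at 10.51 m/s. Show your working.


KE = 0.5 * m * v^2
KE = 0.5 * 80.59 * 10.51^2
KE = 0.5 * 80.59 * 110.4601 = 4450.9897 J

4450.9897 J


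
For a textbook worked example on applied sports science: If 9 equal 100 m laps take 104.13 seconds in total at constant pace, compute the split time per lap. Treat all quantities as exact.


Split time = total_time / n_laps = 104.13 / 9
Split time = 11.57 s per lap

11.57 s


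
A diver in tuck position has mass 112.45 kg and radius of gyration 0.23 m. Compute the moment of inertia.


I = m * k^2
I = 112.45 * 0.23^2
I = 112.45 * 0.0529 = 5.9486 kg*m^2

5.9486 kg*m^2


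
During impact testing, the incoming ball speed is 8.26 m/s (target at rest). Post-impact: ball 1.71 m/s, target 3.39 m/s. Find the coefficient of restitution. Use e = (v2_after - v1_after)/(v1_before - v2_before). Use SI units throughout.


e = (v2_after - v1_after) / (v1_before - v2_before)
Numerator = 3.39 - 1.71 = 1.68
Denominator = 8.26 - 0 = 8.26
e = 1.68 / 8.26 = 0.2034

0.2034


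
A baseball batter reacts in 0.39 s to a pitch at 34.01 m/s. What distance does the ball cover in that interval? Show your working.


d = v * t
d = 34.01 * 0.39
d = 13.2639 m

13.2639 m


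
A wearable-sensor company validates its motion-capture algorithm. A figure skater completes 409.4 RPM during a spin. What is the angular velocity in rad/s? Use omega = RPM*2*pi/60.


omega = RPM * 2 * pi / 60
omega = 409.4 * 2 * 3.14159 / 60
omega = 2572.3361 / 60 = 42.8723 rad/s

42.8723 rad/s


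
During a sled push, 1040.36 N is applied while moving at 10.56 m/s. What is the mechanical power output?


P = F * v
P = 1040.36 * 10.56
P = 10986.2016 W

10986.2016 W


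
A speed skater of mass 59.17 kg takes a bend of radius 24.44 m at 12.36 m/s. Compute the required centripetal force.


Fc = m * v^2 / r
v^2 = 12.36^2 = 152.7696
Fc = 59.17 * 152.7696 / 24.44
Fc = 9039.3772 / 24.44 = 369.86 N

369.86 N


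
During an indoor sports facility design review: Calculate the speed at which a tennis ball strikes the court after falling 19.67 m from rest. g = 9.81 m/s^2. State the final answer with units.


v = sqrt(2 * g * h)
v = sqrt(2 * 9.81 * 19.67)
v = sqrt(385.9254) = 19.645 m/s

19.645 m/s


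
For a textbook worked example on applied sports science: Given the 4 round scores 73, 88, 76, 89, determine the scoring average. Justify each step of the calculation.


Average = sum / n
Sum = 326
Average = 326 / 4 = 81.5

81.5


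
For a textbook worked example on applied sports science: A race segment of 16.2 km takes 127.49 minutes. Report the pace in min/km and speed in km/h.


Pace = time / distance = 127.49 min / 16.2 km = 7.8698 min/km
Speed = distance / time_in_hours = 16.2 / 2.1248 hr
Speed = 7.6241 km/h

7.8698 min/km, 7.6241 km/h


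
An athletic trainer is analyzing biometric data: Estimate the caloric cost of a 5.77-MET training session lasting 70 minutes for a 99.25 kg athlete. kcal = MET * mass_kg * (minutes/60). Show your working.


kcal = MET * mass * time_hr
Convert time: 70 min = 1.1667 hr
kcal = 5.77 * 99.25 * 1.1667
kcal = 668.1179 kcal

668.1179 kcal


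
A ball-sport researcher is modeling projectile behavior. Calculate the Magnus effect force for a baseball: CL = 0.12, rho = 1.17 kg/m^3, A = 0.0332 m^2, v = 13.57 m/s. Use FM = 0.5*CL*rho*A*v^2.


FM = 0.5 * CL * rho * A * v^2
FM = 0.5 * 0.12 * 1.17 * 0.0332 * 13.57^2
v^2 = 184.1449
FM = 0.5 * 0.12 * 1.17 * 0.0332 * 184.1449 = 0.4292 N

0.4292 N


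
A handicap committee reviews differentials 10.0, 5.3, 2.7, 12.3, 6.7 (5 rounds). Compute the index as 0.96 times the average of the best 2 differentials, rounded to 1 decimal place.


All differentials: 10.0, 5.3, 2.7, 12.3, 6.7
Sorted: 2.7, 5.3, 6.7, 10.0, 12.3
Best 2: 2.7, 5.3
Average of best = 8 / 2 = 4
Raw index = 4 * 0.96 = 3.84
Handicap index = round(3.84, 1) = 3.8

3.8


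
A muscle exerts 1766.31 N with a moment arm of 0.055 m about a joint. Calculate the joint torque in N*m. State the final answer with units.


tau = F * d
tau = 1766.31 * 0.055
tau = 97.147 N*m

97.147 N*m


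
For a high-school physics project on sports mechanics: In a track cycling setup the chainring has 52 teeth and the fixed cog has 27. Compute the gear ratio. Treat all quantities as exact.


GR = front_teeth / rear_teeth
GR = 52 / 27
GR = 1.9259

1.9259


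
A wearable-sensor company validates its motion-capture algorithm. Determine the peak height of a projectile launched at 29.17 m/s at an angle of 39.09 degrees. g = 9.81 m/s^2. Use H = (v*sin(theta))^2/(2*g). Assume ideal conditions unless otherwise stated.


H = (v*sin(theta))^2 / (2*g)
vy = v*sin(theta) = 29.17 * sin(39.09 deg) = 18.3929 m/s
H = vy^2 / (2*g) = 338.2974 / (2*9.81)
H = 338.2974 / 19.62 = 17.2425 m

17.2425 m


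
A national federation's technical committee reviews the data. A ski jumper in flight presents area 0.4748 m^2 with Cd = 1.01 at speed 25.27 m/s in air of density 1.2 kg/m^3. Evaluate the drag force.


Fd = 0.5 * Cd * rho * A * v^2
Fd = 0.5 * 1.01 * 1.2 * 0.4748 * 25.27^2
v^2 = 638.5729
Fd = 0.5 * 1.01 * 1.2 * 0.4748 * 638.5729 = 183.7358 N

183.7358 N


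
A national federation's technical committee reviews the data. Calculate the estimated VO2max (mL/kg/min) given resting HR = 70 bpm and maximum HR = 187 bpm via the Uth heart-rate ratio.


VO2max = 15.3 * HRmax / HRrest
VO2max = 15.3 * 187 / 70
VO2max = 2861.1 / 70 = 40.8729 mL/kg/min

40.8729 mL/kg/min


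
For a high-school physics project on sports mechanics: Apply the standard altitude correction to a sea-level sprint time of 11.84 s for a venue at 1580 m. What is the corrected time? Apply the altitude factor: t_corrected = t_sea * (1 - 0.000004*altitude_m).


Correction factor = 1 - 0.000004 * 1580 = 0.99368
t_corrected = t_sea * factor = 11.84 * 0.99368
t_corrected = 11.7652 s

11.7652 s


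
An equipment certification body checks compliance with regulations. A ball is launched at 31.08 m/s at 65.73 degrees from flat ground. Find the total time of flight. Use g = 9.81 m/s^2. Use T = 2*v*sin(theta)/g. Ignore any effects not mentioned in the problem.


T = 2*v*sin(theta)/g
sin(theta) = sin(65.73 deg) = 0.9116
T = 2*31.08*0.9116 / 9.81
T = 56.6662 / 9.81 = 5.7764 s

5.7764 s


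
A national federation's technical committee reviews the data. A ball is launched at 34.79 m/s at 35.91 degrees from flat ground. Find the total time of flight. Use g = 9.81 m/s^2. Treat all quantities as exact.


T = 2*v*sin(theta)/g
sin(theta) = sin(35.91 deg) = 0.5865
T = 2*34.79*0.5865 / 9.81
T = 40.8096 / 9.81 = 4.16 s

4.16 s


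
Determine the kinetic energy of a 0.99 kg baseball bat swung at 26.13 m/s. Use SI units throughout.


KE = 0.5 * m * v^2
KE = 0.5 * 0.99 * 26.13^2
KE = 0.5 * 0.99 * 682.7769 = 337.9746 J

337.9746 J


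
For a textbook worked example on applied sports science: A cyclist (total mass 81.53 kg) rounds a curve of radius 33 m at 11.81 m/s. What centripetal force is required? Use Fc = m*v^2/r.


Fc = m * v^2 / r
v^2 = 11.81^2 = 139.4761
Fc = 81.53 * 139.4761 / 33
Fc = 11371.4864 / 33 = 344.5905 N

344.5905 N


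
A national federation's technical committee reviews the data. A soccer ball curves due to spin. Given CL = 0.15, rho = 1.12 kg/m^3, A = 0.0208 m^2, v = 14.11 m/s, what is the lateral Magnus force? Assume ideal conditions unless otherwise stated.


FM = 0.5 * CL * rho * A * v^2
FM = 0.5 * 0.15 * 1.12 * 0.0208 * 14.11^2
v^2 = 199.0921
FM = 0.5 * 0.15 * 1.12 * 0.0208 * 199.0921 = 0.3479 N

0.3479 N


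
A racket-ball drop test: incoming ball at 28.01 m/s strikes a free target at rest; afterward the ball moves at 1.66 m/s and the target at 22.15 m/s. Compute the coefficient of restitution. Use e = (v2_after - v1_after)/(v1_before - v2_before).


e = (v2_after - v1_after) / (v1_before - v2_before)
Numerator = 22.15 - 1.66 = 20.49
Denominator = 28.01 - 0 = 28.01
e = 20.49 / 28.01 = 0.7315

0.7315


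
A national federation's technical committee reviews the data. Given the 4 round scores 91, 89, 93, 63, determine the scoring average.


Average = sum / n
Sum = 336
Average = 336 / 4 = 84

84


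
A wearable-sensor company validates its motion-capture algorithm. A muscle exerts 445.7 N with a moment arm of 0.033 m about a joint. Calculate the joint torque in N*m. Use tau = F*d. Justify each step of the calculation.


tau = F * d
tau = 445.7 * 0.033
tau = 14.7081 N*m

14.7081 N*m


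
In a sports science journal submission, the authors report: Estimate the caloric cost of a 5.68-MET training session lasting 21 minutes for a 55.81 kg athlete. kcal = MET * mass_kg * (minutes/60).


kcal = MET * mass * time_hr
Convert time: 21 min = 0.35 hr
kcal = 5.68 * 55.81 * 0.35
kcal = 110.9503 kcal

110.9503 kcal


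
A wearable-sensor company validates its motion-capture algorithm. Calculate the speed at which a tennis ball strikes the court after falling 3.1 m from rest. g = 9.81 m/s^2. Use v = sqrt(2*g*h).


v = sqrt(2 * g * h)
v = sqrt(2 * 9.81 * 3.1)
v = sqrt(60.822) = 7.7988 m/s

7.7988 m/s


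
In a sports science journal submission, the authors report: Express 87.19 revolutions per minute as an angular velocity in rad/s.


omega = RPM * 2 * pi / 60
omega = 87.19 * 2 * 3.14159 / 60
omega = 547.8309 / 60 = 9.1305 rad/s

9.1305 rad/s


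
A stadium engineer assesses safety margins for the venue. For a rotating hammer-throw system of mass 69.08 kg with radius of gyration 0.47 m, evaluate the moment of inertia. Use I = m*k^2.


I = m * k^2
I = 69.08 * 0.47^2
I = 69.08 * 0.2209 = 15.2598 kg*m^2

15.2598 kg*m^2


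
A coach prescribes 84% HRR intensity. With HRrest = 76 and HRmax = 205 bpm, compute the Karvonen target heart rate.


Target = HRrest + pct*(HRmax - HRrest)
Heart rate reserve = HRmax - HRrest = 205 - 76 = 129 bpm
Fraction = 84% = 0.84
Target = 76 + 0.84 * 129
Target = 76 + 108.36 = 184.36 bpm

184.36 bpm


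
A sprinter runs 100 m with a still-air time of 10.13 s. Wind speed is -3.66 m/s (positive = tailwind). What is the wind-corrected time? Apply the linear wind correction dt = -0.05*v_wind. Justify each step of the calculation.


dt = -0.05 * v_wind = -0.05 * -3.66 = 0.183 s
t_corrected = t_still + dt = 10.13 + (0.183)
t_corrected = 10.313 s

10.313 s


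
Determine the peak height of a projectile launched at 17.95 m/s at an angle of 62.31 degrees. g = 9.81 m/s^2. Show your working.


H = (v*sin(theta))^2 / (2*g)
vy = v*sin(theta) = 17.95 * sin(62.31 deg) = 15.8943 m/s
H = vy^2 / (2*g) = 252.6279 / (2*9.81)
H = 252.6279 / 19.62 = 12.876 m

12.876 m


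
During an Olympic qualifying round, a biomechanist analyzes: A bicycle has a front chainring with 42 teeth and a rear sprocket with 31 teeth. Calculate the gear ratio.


GR = front_teeth / rear_teeth
GR = 42 / 31
GR = 1.3548

1.3548


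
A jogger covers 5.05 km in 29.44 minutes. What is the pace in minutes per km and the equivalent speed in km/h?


Pace = time / distance = 29.44 min / 5.05 km = 5.8297 min/km
Speed = distance / time_in_hours = 5.05 / 0.4907 hr
Speed = 10.2921 km/h

5.8297 min/km, 10.2921 km/h


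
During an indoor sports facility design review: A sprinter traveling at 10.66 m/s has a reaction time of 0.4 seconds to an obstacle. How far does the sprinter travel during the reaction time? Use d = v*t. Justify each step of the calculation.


d = v * t
d = 10.66 * 0.4
d = 4.264 m

4.264 m


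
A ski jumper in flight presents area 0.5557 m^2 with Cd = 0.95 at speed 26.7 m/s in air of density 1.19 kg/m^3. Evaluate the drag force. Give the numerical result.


Fd = 0.5 * Cd * rho * A * v^2
Fd = 0.5 * 0.95 * 1.19 * 0.5557 * 26.7^2
v^2 = 712.89
Fd = 0.5 * 0.95 * 1.19 * 0.5557 * 712.89 = 223.9255 N

223.9255 N


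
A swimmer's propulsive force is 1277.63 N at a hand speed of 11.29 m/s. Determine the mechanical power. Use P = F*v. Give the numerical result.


P = F * v
P = 1277.63 * 11.29
P = 14424.4427 W

14424.4427 W


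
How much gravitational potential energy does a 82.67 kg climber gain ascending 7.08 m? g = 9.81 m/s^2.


PE = m * g * h
PE = 82.67 * 9.81 * 7.08
PE = 810.9927 * 7.08 = 5741.8283 J

5741.8283 J


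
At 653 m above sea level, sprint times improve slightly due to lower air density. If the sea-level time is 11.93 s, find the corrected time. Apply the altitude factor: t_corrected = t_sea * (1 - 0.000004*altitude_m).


Correction factor = 1 - 0.000004 * 653 = 0.997388
t_corrected = t_sea * factor = 11.93 * 0.997388
t_corrected = 11.8988 s

11.8988 s


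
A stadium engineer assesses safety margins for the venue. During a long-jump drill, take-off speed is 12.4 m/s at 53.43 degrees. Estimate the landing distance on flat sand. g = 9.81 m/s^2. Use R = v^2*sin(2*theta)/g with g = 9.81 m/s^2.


R = v^2 * sin(2*theta) / g
Convert angle to radians: theta = 53.43 deg = 0.9325 rad
sin(2*theta) = sin(1.8651) = 0.957
R = 12.4^2 * 0.957 / 9.81
R = 153.76 * 0.957 / 9.81 = 15.0001 m

15.0001 m


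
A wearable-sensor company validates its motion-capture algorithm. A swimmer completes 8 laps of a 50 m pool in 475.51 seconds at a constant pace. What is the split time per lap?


Split time = total_time / n_laps = 475.51 / 8
Split time = 59.4387 s per lap

59.4387 s


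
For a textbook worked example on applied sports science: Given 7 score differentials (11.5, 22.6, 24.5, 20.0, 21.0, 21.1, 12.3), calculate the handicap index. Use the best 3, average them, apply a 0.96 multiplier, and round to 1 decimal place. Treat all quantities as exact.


All differentials: 11.5, 22.6, 24.5, 20.0, 21.0, 21.1, 12.3
Sorted: 11.5, 12.3, 20.0, 21.0, 21.1, 22.6, 24.5
Best 3: 11.5, 12.3, 20.0
Average of best = 43.8 / 3 = 14.6
Raw index = 14.6 * 0.96 = 14.016
Handicap index = round(14.016, 1) = 14.0

14.0


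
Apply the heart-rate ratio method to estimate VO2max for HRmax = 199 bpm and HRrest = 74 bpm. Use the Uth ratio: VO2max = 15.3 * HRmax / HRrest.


VO2max = 15.3 * HRmax / HRrest
VO2max = 15.3 * 199 / 74
VO2max = 3044.7 / 74 = 41.1446 mL/kg/min

41.1446 mL/kg/min


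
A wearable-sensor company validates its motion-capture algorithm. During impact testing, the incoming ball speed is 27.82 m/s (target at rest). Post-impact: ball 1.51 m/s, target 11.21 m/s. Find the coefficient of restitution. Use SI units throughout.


e = (v2_after - v1_after) / (v1_before - v2_before)
Numerator = 11.21 - 1.51 = 9.7
Denominator = 27.82 - 0 = 27.82
e = 9.7 / 27.82 = 0.3487

0.3487


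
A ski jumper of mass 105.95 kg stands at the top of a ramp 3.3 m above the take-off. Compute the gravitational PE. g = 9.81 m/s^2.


PE = m * g * h
PE = 105.95 * 9.81 * 3.3
PE = 1039.3695 * 3.3 = 3429.9193 J

3429.9193 J


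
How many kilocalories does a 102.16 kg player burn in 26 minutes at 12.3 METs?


kcal = MET * mass * time_hr
Convert time: 26 min = 0.4333 hr
kcal = 12.3 * 102.16 * 0.4333
kcal = 544.5128 kcal

544.5128 kcal


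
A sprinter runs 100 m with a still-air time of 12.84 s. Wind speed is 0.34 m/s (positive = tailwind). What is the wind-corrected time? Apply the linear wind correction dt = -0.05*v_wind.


dt = -0.05 * v_wind = -0.05 * 0.34 = -0.017 s
t_corrected = t_still + dt = 12.84 + (-0.017)
t_corrected = 12.823 s

12.823 s


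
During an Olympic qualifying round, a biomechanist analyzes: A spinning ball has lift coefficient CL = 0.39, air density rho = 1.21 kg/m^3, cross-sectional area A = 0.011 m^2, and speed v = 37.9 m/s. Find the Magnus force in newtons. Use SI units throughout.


FM = 0.5 * CL * rho * A * v^2
FM = 0.5 * 0.39 * 1.21 * 0.011 * 37.9^2
v^2 = 1436.41
FM = 0.5 * 0.39 * 1.21 * 0.011 * 1436.41 = 3.7281 N

3.7281 N


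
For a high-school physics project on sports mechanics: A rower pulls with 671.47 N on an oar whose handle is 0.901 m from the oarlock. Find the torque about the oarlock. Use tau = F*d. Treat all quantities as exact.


tau = F * d
tau = 671.47 * 0.901
tau = 604.9945 N*m

604.9945 N*m


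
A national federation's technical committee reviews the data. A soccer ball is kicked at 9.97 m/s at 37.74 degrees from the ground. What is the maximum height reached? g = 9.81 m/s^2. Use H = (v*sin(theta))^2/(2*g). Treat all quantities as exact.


H = (v*sin(theta))^2 / (2*g)
vy = v*sin(theta) = 9.97 * sin(37.74 deg) = 6.1024 m/s
H = vy^2 / (2*g) = 37.2397 / (2*9.81)
H = 37.2397 / 19.62 = 1.898 m

1.898 m


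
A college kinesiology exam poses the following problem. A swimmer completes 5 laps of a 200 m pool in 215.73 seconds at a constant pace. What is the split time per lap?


Split time = total_time / n_laps = 215.73 / 5
Split time = 43.146 s per lap

43.146 s


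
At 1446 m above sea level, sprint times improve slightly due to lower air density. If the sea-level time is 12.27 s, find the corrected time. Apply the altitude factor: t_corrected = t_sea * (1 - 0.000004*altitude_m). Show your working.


Correction factor = 1 - 0.000004 * 1446 = 0.994216
t_corrected = t_sea * factor = 12.27 * 0.994216
t_corrected = 12.199 s

12.199 s


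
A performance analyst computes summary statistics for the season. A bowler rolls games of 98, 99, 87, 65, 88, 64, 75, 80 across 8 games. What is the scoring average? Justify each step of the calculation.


Average = sum / n
Sum = 656
Average = 656 / 8 = 82

82


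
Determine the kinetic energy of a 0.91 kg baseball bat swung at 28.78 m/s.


KE = 0.5 * m * v^2
KE = 0.5 * 0.91 * 28.78^2
KE = 0.5 * 0.91 * 828.2884 = 376.8712 J

376.8712 J


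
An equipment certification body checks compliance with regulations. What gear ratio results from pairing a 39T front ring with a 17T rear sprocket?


GR = front_teeth / rear_teeth
GR = 39 / 17
GR = 2.2941

2.2941


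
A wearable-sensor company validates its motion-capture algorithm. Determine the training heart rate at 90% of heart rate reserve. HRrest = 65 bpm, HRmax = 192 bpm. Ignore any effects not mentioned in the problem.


Target = HRrest + pct*(HRmax - HRrest)
Heart rate reserve = HRmax - HRrest = 192 - 65 = 127 bpm
Fraction = 90% = 0.9
Target = 65 + 0.9 * 127
Target = 65 + 114.3 = 179.3 bpm

179.3 bpm


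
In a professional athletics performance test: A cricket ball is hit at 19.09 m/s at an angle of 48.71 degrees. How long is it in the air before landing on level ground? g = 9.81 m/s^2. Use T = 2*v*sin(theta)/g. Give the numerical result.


T = 2*v*sin(theta)/g
sin(theta) = sin(48.71 deg) = 0.7514
T = 2*19.09*0.7514 / 9.81
T = 28.6877 / 9.81 = 2.9243 s

2.9243 s


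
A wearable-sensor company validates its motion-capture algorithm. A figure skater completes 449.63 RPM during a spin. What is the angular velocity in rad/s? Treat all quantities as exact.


omega = RPM * 2 * pi / 60
omega = 449.63 * 2 * 3.14159 / 60
omega = 2825.1086 / 60 = 47.0851 rad/s

47.0851 rad/s


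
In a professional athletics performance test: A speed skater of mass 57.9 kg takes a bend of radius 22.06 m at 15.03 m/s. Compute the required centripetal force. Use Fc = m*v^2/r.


Fc = m * v^2 / r
v^2 = 15.03^2 = 225.9009
Fc = 57.9 * 225.9009 / 22.06
Fc = 13079.6621 / 22.06 = 592.9131 N

592.9131 N


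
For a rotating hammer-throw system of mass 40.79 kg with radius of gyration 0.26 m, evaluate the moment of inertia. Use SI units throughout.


I = m * k^2
I = 40.79 * 0.26^2
I = 40.79 * 0.0676 = 2.7574 kg*m^2

2.7574 kg*m^2


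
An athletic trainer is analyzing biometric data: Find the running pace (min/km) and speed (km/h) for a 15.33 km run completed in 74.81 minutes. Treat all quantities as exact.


Pace = time / distance = 74.81 min / 15.33 km = 4.88 min/km
Speed = distance / time_in_hours = 15.33 / 1.2468 hr
Speed = 12.2951 km/h

4.88 min/km, 12.2951 km/h


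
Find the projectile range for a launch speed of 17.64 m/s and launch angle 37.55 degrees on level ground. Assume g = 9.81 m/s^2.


R = v^2 * sin(2*theta) / g
Convert angle to radians: theta = 37.55 deg = 0.6554 rad
sin(2*theta) = sin(1.3107) = 0.9664
R = 17.64^2 * 0.9664 / 9.81
R = 311.1696 * 0.9664 / 9.81 = 30.6531 m

30.6531 m


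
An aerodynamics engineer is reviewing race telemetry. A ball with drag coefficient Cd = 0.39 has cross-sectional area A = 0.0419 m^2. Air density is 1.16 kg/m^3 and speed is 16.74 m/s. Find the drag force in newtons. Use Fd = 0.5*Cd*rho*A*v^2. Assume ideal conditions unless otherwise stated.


Fd = 0.5 * Cd * rho * A * v^2
Fd = 0.5 * 0.39 * 1.16 * 0.0419 * 16.74^2
v^2 = 280.2276
Fd = 0.5 * 0.39 * 1.16 * 0.0419 * 280.2276 = 2.6559 N

2.6559 N


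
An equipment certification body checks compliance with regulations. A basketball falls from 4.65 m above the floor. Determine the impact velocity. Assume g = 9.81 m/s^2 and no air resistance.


v = sqrt(2 * g * h)
v = sqrt(2 * 9.81 * 4.65)
v = sqrt(91.233) = 9.5516 m/s

9.5516 m/s


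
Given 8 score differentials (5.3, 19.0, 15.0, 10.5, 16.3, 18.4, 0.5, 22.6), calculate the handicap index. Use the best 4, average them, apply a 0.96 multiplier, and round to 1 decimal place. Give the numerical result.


All differentials: 5.3, 19.0, 15.0, 10.5, 16.3, 18.4, 0.5, 22.6
Sorted: 0.5, 5.3, 10.5, 15.0, 16.3, 18.4, 19.0, 22.6
Best 4: 0.5, 5.3, 10.5, 15.0
Average of best = 31.3 / 4 = 7.825
Raw index = 7.825 * 0.96 = 7.512
Handicap index = round(7.512, 1) = 7.5

7.5


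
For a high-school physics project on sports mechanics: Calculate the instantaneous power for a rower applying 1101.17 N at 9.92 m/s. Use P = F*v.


P = F * v
P = 1101.17 * 9.92
P = 10923.6064 W

10923.6064 W


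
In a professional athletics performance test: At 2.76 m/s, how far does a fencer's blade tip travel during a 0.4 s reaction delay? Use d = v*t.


d = v * t
d = 2.76 * 0.4
d = 1.104 m

1.104 m


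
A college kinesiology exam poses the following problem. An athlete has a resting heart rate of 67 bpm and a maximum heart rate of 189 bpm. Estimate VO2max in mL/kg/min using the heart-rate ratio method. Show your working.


VO2max = 15.3 * HRmax / HRrest
VO2max = 15.3 * 189 / 67
VO2max = 2891.7 / 67 = 43.1597 mL/kg/min

43.1597 mL/kg/min


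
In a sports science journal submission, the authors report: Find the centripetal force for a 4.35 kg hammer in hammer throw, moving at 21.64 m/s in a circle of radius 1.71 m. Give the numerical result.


Fc = m * v^2 / r
v^2 = 21.64^2 = 468.2896
Fc = 4.35 * 468.2896 / 1.71
Fc = 2037.0598 / 1.71 = 1191.263 N

1191.263 N


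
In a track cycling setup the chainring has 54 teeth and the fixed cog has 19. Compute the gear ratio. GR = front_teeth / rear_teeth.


GR = front_teeth / rear_teeth
GR = 54 / 19
GR = 2.8421

2.8421


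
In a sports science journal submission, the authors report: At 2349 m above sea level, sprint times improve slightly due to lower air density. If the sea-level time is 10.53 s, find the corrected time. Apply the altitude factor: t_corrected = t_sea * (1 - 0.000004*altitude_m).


Correction factor = 1 - 0.000004 * 2349 = 0.990604
t_corrected = t_sea * factor = 10.53 * 0.990604
t_corrected = 10.4311 s

10.4311 s


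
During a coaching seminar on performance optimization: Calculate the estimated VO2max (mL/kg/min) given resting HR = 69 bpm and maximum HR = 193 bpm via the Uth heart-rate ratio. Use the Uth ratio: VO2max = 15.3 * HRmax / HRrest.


VO2max = 15.3 * HRmax / HRrest
VO2max = 15.3 * 193 / 69
VO2max = 2952.9 / 69 = 42.7957 mL/kg/min

42.7957 mL/kg/min


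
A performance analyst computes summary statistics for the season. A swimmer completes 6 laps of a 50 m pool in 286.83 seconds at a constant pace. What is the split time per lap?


Split time = total_time / n_laps = 286.83 / 6
Split time = 47.805 s per lap

47.805 s


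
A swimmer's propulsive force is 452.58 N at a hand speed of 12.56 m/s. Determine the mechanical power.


P = F * v
P = 452.58 * 12.56
P = 5684.4048 W

5684.4048 W


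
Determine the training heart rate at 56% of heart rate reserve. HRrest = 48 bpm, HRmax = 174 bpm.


Target = HRrest + pct*(HRmax - HRrest)
Heart rate reserve = HRmax - HRrest = 174 - 48 = 126 bpm
Fraction = 56% = 0.56
Target = 48 + 0.56 * 126
Target = 48 + 70.56 = 118.56 bpm

118.56 bpm


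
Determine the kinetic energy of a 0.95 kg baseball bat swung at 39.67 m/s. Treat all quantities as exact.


KE = 0.5 * m * v^2
KE = 0.5 * 0.95 * 39.67^2
KE = 0.5 * 0.95 * 1573.7089 = 747.5117 J

747.5117 J


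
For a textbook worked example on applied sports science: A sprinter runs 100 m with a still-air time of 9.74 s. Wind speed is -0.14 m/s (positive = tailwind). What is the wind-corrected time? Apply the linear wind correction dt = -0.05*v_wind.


dt = -0.05 * v_wind = -0.05 * -0.14 = 0.007 s
t_corrected = t_still + dt = 9.74 + (0.007)
t_corrected = 9.747 s

9.747 s


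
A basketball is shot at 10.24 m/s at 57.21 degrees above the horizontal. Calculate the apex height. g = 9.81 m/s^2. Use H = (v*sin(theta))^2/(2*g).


H = (v*sin(theta))^2 / (2*g)
vy = v*sin(theta) = 10.24 * sin(57.21 deg) = 8.6084 m/s
H = vy^2 / (2*g) = 74.104 / (2*9.81)
H = 74.104 / 19.62 = 3.777 m

3.777 m


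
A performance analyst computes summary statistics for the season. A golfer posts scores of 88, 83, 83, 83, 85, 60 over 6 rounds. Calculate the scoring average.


Average = sum / n
Sum = 482
Average = 482 / 6 = 80.3333

80.3333


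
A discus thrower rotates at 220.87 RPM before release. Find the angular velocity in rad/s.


omega = RPM * 2 * pi / 60
omega = 220.87 * 2 * 3.14159 / 60
omega = 1387.7671 / 60 = 23.1295 rad/s

23.1295 rad/s


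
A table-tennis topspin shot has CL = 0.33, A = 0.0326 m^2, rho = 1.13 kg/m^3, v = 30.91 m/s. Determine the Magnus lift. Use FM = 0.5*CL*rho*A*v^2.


FM = 0.5 * CL * rho * A * v^2
FM = 0.5 * 0.33 * 1.13 * 0.0326 * 30.91^2
v^2 = 955.4281
FM = 0.5 * 0.33 * 1.13 * 0.0326 * 955.4281 = 5.8073 N

5.8073 N


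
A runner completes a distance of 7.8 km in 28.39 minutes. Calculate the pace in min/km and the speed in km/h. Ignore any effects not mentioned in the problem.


Pace = time / distance = 28.39 min / 7.8 km = 3.6397 min/km
Speed = distance / time_in_hours = 7.8 / 0.4732 hr
Speed = 16.4847 km/h

3.6397 min/km, 16.4847 km/h


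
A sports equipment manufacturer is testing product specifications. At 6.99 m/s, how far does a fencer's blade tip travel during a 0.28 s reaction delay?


d = v * t
d = 6.99 * 0.28
d = 1.9572 m

1.9572 m


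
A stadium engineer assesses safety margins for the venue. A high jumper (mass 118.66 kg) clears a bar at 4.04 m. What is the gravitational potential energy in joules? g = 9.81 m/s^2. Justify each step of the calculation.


PE = m * g * h
PE = 118.66 * 9.81 * 4.04
PE = 1164.0546 * 4.04 = 4702.7806 J

4702.7806 J


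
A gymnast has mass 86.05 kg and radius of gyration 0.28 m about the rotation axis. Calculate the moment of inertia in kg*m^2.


I = m * k^2
I = 86.05 * 0.28^2
I = 86.05 * 0.0784 = 6.7463 kg*m^2

6.7463 kg*m^2


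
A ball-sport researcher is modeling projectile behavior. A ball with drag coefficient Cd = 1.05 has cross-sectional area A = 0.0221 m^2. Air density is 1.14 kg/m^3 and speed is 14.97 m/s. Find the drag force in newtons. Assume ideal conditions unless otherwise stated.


Fd = 0.5 * Cd * rho * A * v^2
Fd = 0.5 * 1.05 * 1.14 * 0.0221 * 14.97^2
v^2 = 224.1009
Fd = 0.5 * 1.05 * 1.14 * 0.0221 * 224.1009 = 2.9641 N

2.9641 N


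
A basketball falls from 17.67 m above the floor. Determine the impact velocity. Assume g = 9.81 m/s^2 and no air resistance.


v = sqrt(2 * g * h)
v = sqrt(2 * 9.81 * 17.67)
v = sqrt(346.6854) = 18.6195 m/s

18.6195 m/s


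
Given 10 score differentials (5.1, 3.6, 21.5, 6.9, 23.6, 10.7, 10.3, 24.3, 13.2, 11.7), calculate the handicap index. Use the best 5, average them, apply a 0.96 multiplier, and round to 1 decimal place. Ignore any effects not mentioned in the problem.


All differentials: 5.1, 3.6, 21.5, 6.9, 23.6, 10.7, 10.3, 24.3, 13.2, 11.7
Sorted: 3.6, 5.1, 6.9, 10.3, 10.7, 11.7, 13.2, 21.5, 23.6, 24.3
Best 5: 3.6, 5.1, 6.9, 10.3, 10.7
Average of best = 36.6 / 5 = 7.32
Raw index = 7.32 * 0.96 = 7.0272
Handicap index = round(7.0272, 1) = 7.0

7.0


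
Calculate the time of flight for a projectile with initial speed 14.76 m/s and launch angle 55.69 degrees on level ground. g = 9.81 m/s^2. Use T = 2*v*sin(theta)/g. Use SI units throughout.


T = 2*v*sin(theta)/g
sin(theta) = sin(55.69 deg) = 0.826
T = 2*14.76*0.826 / 9.81
T = 24.3835 / 9.81 = 2.4856 s

2.4856 s


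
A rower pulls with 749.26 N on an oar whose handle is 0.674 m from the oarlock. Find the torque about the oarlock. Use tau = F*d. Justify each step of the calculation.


tau = F * d
tau = 749.26 * 0.674
tau = 505.0012 N*m

505.0012 N*m


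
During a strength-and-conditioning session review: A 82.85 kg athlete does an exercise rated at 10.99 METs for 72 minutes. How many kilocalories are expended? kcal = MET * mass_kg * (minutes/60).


kcal = MET * mass * time_hr
Convert time: 72 min = 1.2 hr
kcal = 10.99 * 82.85 * 1.2
kcal = 1092.6258 kcal

1092.6258 kcal


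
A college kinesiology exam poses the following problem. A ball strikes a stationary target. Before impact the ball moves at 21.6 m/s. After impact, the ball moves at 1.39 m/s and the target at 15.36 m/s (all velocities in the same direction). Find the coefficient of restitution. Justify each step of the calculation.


e = (v2_after - v1_after) / (v1_before - v2_before)
Numerator = 15.36 - 1.39 = 13.97
Denominator = 21.6 - 0 = 21.6
e = 13.97 / 21.6 = 0.6468

0.6468


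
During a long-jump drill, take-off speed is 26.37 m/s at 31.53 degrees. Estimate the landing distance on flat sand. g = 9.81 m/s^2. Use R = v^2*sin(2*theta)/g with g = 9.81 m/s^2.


R = v^2 * sin(2*theta) / g
Convert angle to radians: theta = 31.53 deg = 0.5503 rad
sin(2*theta) = sin(1.1006) = 0.8915
R = 26.37^2 * 0.8915 / 9.81
R = 695.3769 * 0.8915 / 9.81 = 63.1922 m

63.1922 m
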